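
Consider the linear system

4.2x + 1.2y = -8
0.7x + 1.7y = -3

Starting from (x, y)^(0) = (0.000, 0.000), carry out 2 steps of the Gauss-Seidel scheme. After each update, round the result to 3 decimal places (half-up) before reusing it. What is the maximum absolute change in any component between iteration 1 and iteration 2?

0.280

Iteration 1:
  x = (-8 - (1.2)·0.000) / (4.2) = -1.905
  y = (-3 - (0.7)·-1.905) / (1.7) = -0.980
Iteration 2:
  x = (-8 - (1.2)·-0.980) / (4.2) = -1.625
  y = (-3 - (0.7)·-1.625) / (1.7) = -1.096
Change: (0.280, -0.116) → max |·| = 0.280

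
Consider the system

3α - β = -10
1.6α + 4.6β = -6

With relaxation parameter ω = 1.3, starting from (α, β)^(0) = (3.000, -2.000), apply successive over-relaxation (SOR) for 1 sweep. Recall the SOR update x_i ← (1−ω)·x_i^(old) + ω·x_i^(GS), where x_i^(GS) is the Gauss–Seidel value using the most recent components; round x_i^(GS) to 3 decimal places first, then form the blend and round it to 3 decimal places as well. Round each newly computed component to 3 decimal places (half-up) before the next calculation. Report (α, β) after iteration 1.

(-6.100, 1.662)

Iteration 1:
  α: GS value = (-10 - (-1)·-2.000) / (3) = -4.000;  α ← (1−ω)·3.000 + ω·-4.000 = -6.100
  β: GS value = (-6 - (1.6)·-6.100) / (4.6) = 0.817;  β ← (1−ω)·-2.000 + ω·0.817 = 1.662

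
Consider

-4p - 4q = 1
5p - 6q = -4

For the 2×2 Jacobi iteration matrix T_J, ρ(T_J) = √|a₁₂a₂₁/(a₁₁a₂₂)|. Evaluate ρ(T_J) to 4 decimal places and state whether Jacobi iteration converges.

a₁₂a₂₁/(a₁₁a₂₂) = (-4)·(5) / ((-4)·(-6)) = -0.833333
ρ = √|-0.833333| = √0.833333 = 0.9129
ρ < 1, so Jacobi converges

0.9129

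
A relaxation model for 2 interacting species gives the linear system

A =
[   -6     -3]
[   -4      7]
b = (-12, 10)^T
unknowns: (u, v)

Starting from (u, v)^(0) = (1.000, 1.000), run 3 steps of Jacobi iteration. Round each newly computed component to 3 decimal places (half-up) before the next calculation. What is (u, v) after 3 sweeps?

(0.857, 2.000)

Iteration 1:
  u = (-12 - (-3)·1.000) / (-6) = 1.500
  v = (10 - (-4)·1.000) / (7) = 2.000
Iteration 2:
  u = (-12 - (-3)·2.000) / (-6) = 1.000
  v = (10 - (-4)·1.500) / (7) = 2.286
Iteration 3:
  u = (-12 - (-3)·2.286) / (-6) = 0.857
  v = (10 - (-4)·1.000) / (7) = 2.000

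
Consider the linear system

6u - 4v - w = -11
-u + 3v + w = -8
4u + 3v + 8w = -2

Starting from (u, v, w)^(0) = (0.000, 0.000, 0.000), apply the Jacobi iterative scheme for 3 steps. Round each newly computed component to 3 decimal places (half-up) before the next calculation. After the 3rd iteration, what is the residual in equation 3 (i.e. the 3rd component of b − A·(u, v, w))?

3.868

Iteration 1:
  u = (-11 - (-4)·0.000 - (-1)·0.000) / (6) = -1.833
  v = (-8 - (-1)·0.000 - (1)·0.000) / (3) = -2.667
  w = (-2 - (4)·0.000 - (3)·0.000) / (8) = -0.250
Iteration 2:
  u = (-11 - (-4)·-2.667 - (-1)·-0.250) / (6) = -3.653
  v = (-8 - (-1)·-1.833 - (1)·-0.250) / (3) = -3.194
  w = (-2 - (4)·-1.833 - (3)·-2.667) / (8) = 1.667
Iteration 3:
  u = (-11 - (-4)·-3.194 - (-1)·1.667) / (6) = -3.685
  v = (-8 - (-1)·-3.653 - (1)·1.667) / (3) = -4.440
  w = (-2 - (4)·-3.653 - (3)·-3.194) / (8) = 2.774
Residual b − A·x = (-3.876, -1.139, 3.868)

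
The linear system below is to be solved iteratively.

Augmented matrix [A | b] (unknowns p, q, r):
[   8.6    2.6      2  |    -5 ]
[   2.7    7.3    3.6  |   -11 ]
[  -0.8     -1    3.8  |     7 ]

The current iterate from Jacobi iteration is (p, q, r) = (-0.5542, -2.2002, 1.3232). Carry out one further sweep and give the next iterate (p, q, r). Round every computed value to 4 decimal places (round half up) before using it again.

One sweep:
  p = (-5 - (2.6)·-2.2002 - (2)·1.3232) / (8.6) = -0.2239
  q = (-11 - (2.7)·-0.5542 - (3.6)·1.3232) / (7.3) = -1.9544
  r = (7 - (-0.8)·-0.5542 - (-1)·-2.2002) / (3.8) = 1.1464

(-0.2239, -1.9544, 1.1464)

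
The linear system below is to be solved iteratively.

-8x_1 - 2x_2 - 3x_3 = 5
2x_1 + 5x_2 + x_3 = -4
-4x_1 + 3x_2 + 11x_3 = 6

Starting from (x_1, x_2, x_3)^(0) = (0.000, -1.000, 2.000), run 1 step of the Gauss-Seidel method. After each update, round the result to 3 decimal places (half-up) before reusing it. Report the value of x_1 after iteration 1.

Iteration 1:
  x_1 = (5 - (-2)·-1.000 - (-3)·2.000) / (-8) = -1.125
  x_2 = (-4 - (2)·-1.125 - (1)·2.000) / (5) = -0.750
  x_3 = (6 - (-4)·-1.125 - (3)·-0.750) / (11) = 0.341

-1.125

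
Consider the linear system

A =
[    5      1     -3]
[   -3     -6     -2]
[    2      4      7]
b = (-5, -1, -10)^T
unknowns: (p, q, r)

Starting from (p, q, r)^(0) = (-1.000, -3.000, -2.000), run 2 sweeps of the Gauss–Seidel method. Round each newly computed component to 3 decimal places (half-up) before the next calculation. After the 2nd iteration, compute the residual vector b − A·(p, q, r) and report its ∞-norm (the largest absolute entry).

0.348

Iteration 1:
  p = (-5 - (1)·-3.000 - (-3)·-2.000) / (5) = -1.600
  q = (-1 - (-3)·-1.600 - (-2)·-2.000) / (-6) = 1.633
  r = (-10 - (2)·-1.600 - (4)·1.633) / (7) = -1.905
Iteration 2:
  p = (-5 - (1)·1.633 - (-3)·-1.905) / (5) = -2.470
  q = (-1 - (-3)·-2.470 - (-2)·-1.905) / (-6) = 2.037
  r = (-10 - (2)·-2.470 - (4)·2.037) / (7) = -1.887
Residual b − A·x = (-0.348, 0.038, 0.001); ∞-norm = 0.348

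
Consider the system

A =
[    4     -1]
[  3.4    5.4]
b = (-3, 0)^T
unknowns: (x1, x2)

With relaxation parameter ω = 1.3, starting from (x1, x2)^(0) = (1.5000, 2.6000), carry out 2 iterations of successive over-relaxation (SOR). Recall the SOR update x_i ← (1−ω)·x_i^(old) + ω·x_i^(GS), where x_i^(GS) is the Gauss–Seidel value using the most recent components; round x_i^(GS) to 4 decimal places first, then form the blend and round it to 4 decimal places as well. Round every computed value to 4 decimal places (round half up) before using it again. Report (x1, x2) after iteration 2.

Iteration 1:
  x1: GS value = (-3 - (-1)·2.6000) / (4) = -0.1000;  x1 ← (1−ω)·1.5000 + ω·-0.1000 = -0.5800
  x2: GS value = (0 - (3.4)·-0.5800) / (5.4) = 0.3652;  x2 ← (1−ω)·2.6000 + ω·0.3652 = -0.3052
Iteration 2:
  x1: GS value = (-3 - (-1)·-0.3052) / (4) = -0.8263;  x1 ← (1−ω)·-0.5800 + ω·-0.8263 = -0.9002
  x2: GS value = (0 - (3.4)·-0.9002) / (5.4) = 0.5668;  x2 ← (1−ω)·-0.3052 + ω·0.5668 = 0.8284

(-0.9002, 0.8284)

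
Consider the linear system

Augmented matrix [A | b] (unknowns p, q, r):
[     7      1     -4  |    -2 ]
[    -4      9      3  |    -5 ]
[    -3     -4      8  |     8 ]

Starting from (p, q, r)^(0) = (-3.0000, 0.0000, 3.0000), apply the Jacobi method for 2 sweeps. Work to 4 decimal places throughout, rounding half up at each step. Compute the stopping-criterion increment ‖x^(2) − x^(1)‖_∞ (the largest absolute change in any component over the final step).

3.0099

Iteration 1:
  p = (-2 - (1)·0.0000 - (-4)·3.0000) / (7) = 1.4286
  q = (-5 - (-4)·-3.0000 - (3)·3.0000) / (9) = -2.8889
  r = (8 - (-3)·-3.0000 - (-4)·0.0000) / (8) = -0.1250
Iteration 2:
  p = (-2 - (1)·-2.8889 - (-4)·-0.1250) / (7) = 0.0556
  q = (-5 - (-4)·1.4286 - (3)·-0.1250) / (9) = 0.1210
  r = (8 - (-3)·1.4286 - (-4)·-2.8889) / (8) = 0.0913
Change: (-1.3730, 3.0099, 0.2163) → max |·| = 3.0099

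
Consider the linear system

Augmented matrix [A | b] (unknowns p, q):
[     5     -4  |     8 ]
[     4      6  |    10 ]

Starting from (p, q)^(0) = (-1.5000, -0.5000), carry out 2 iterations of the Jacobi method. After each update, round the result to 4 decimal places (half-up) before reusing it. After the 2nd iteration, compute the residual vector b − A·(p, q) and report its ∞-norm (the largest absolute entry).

Iteration 1:
  p = (8 - (-4)·-0.5000) / (5) = 1.2000
  q = (10 - (4)·-1.5000) / (6) = 2.6667
Iteration 2:
  p = (8 - (-4)·2.6667) / (5) = 3.7334
  q = (10 - (4)·1.2000) / (6) = 0.8667
Residual b − A·x = (-7.2002, -10.1338); ∞-norm = 10.1338

10.1338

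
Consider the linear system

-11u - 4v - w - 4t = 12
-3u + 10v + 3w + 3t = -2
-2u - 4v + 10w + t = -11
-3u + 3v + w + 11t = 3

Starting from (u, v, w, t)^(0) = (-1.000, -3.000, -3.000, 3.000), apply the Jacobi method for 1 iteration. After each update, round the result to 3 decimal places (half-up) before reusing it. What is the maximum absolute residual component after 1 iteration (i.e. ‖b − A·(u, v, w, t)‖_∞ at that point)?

12.273

Iteration 1:
  u = (12 - (-4)·-3.000 - (-1)·-3.000 - (-4)·3.000) / (-11) = -0.818
  v = (-2 - (-3)·-1.000 - (3)·-3.000 - (3)·3.000) / (10) = -0.500
  w = (-11 - (-2)·-1.000 - (-4)·-3.000 - (1)·3.000) / (10) = -2.800
  t = (3 - (-3)·-1.000 - (3)·-3.000 - (1)·-3.000) / (11) = 1.091
Residual b − A·x = (2.566, 5.673, 12.273, -7.155); ∞-norm = 12.273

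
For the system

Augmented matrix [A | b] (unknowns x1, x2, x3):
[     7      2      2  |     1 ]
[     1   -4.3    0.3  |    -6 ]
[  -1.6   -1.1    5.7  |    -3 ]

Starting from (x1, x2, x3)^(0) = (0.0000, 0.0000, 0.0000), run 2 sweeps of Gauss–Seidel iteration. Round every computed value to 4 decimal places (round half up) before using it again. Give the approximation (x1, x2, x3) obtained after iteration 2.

(-0.2052, 1.3329, -0.3267)

Iteration 1:
  x1 = (1 - (2)·0.0000 - (2)·0.0000) / (7) = 0.1429
  x2 = (-6 - (1)·0.1429 - (0.3)·0.0000) / (-4.3) = 1.4286
  x3 = (-3 - (-1.6)·0.1429 - (-1.1)·1.4286) / (5.7) = -0.2105
Iteration 2:
  x1 = (1 - (2)·1.4286 - (2)·-0.2105) / (7) = -0.2052
  x2 = (-6 - (1)·-0.2052 - (0.3)·-0.2105) / (-4.3) = 1.3329
  x3 = (-3 - (-1.6)·-0.2052 - (-1.1)·1.3329) / (5.7) = -0.3267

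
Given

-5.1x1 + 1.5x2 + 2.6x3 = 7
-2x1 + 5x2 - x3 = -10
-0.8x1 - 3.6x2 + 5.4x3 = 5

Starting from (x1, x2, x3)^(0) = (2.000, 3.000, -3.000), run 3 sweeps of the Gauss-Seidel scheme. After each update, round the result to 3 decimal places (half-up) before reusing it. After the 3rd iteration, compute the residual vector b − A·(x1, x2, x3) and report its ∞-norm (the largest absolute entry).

Iteration 1:
  x1 = (7 - (1.5)·3.000 - (2.6)·-3.000) / (-5.1) = -2.020
  x2 = (-10 - (-2)·-2.020 - (-1)·-3.000) / (5) = -3.408
  x3 = (5 - (-0.8)·-2.020 - (-3.6)·-3.408) / (5.4) = -1.645
Iteration 2:
  x1 = (7 - (1.5)·-3.408 - (2.6)·-1.645) / (-5.1) = -3.214
  x2 = (-10 - (-2)·-3.214 - (-1)·-1.645) / (5) = -3.615
  x3 = (5 - (-0.8)·-3.214 - (-3.6)·-3.615) / (5.4) = -1.960
Iteration 3:
  x1 = (7 - (1.5)·-3.615 - (2.6)·-1.960) / (-5.1) = -3.435
  x2 = (-10 - (-2)·-3.435 - (-1)·-1.960) / (5) = -3.766
  x3 = (5 - (-0.8)·-3.435 - (-3.6)·-3.766) / (5.4) = -2.094
Residual b − A·x = (0.575, -0.134, 0.002); ∞-norm = 0.575

0.575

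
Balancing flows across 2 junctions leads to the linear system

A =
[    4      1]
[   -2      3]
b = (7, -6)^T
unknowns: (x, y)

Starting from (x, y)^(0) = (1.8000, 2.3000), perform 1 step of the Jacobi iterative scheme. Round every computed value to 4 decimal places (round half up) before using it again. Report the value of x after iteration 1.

Iteration 1:
  x = (7 - (1)·2.3000) / (4) = 1.1750
  y = (-6 - (-2)·1.8000) / (3) = -0.8000

1.1750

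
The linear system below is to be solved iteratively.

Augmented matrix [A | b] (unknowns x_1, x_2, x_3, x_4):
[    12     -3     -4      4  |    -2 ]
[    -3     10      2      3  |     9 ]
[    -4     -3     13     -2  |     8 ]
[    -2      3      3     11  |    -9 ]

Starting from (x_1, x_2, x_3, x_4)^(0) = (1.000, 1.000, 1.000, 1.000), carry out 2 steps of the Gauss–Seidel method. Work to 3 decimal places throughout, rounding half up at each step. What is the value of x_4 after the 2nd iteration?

-1.298

Iteration 1:
  x_1 = (-2 - (-3)·1.000 - (-4)·1.000 - (4)·1.000) / (12) = 0.083
  x_2 = (9 - (-3)·0.083 - (2)·1.000 - (3)·1.000) / (10) = 0.425
  x_3 = (8 - (-4)·0.083 - (-3)·0.425 - (-2)·1.000) / (13) = 0.893
  x_4 = (-9 - (-2)·0.083 - (3)·0.425 - (3)·0.893) / (11) = -1.163
Iteration 2:
  x_1 = (-2 - (-3)·0.425 - (-4)·0.893 - (4)·-1.163) / (12) = 0.625
  x_2 = (9 - (-3)·0.625 - (2)·0.893 - (3)·-1.163) / (10) = 1.258
  x_3 = (8 - (-4)·0.625 - (-3)·1.258 - (-2)·-1.163) / (13) = 0.919
  x_4 = (-9 - (-2)·0.625 - (3)·1.258 - (3)·0.919) / (11) = -1.298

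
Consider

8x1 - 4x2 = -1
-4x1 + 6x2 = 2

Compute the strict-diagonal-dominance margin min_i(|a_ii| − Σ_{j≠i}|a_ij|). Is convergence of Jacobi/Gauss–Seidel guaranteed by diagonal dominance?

row 1: |8| − (4) = 4
row 2: |6| − (4) = 2
minimum over rows = 2 → strictly diagonally dominant (convergence guaranteed)

2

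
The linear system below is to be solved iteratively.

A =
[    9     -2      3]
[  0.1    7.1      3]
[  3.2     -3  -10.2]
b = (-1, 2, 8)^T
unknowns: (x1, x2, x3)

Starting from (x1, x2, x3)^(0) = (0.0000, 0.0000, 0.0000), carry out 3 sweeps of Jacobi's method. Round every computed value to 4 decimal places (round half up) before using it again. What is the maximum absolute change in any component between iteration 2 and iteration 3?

0.1132

Iteration 1:
  x1 = (-1 - (-2)·0.0000 - (3)·0.0000) / (9) = -0.1111
  x2 = (2 - (0.1)·0.0000 - (3)·0.0000) / (7.1) = 0.2817
  x3 = (8 - (3.2)·0.0000 - (-3)·0.0000) / (-10.2) = -0.7843
Iteration 2:
  x1 = (-1 - (-2)·0.2817 - (3)·-0.7843) / (9) = 0.2129
  x2 = (2 - (0.1)·-0.1111 - (3)·-0.7843) / (7.1) = 0.6146
  x3 = (8 - (3.2)·-0.1111 - (-3)·0.2817) / (-10.2) = -0.9020
Iteration 3:
  x1 = (-1 - (-2)·0.6146 - (3)·-0.9020) / (9) = 0.3261
  x2 = (2 - (0.1)·0.2129 - (3)·-0.9020) / (7.1) = 0.6598
  x3 = (8 - (3.2)·0.2129 - (-3)·0.6146) / (-10.2) = -0.8983
Change: (0.1132, 0.0452, 0.0037) → max |·| = 0.1132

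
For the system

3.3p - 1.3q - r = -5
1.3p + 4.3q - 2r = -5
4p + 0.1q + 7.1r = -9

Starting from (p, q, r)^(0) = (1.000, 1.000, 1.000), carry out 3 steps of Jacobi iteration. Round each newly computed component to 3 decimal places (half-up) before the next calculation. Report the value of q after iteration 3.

Iteration 1:
  p = (-5 - (-1.3)·1.000 - (-1)·1.000) / (3.3) = -0.818
  q = (-5 - (1.3)·1.000 - (-2)·1.000) / (4.3) = -1.000
  r = (-9 - (4)·1.000 - (0.1)·1.000) / (7.1) = -1.845
Iteration 2:
  p = (-5 - (-1.3)·-1.000 - (-1)·-1.845) / (3.3) = -2.468
  q = (-5 - (1.3)·-0.818 - (-2)·-1.845) / (4.3) = -1.774
  r = (-9 - (4)·-0.818 - (0.1)·-1.000) / (7.1) = -0.793
Iteration 3:
  p = (-5 - (-1.3)·-1.774 - (-1)·-0.793) / (3.3) = -2.454
  q = (-5 - (1.3)·-2.468 - (-2)·-0.793) / (4.3) = -0.785
  r = (-9 - (4)·-2.468 - (0.1)·-1.774) / (7.1) = 0.148

-0.785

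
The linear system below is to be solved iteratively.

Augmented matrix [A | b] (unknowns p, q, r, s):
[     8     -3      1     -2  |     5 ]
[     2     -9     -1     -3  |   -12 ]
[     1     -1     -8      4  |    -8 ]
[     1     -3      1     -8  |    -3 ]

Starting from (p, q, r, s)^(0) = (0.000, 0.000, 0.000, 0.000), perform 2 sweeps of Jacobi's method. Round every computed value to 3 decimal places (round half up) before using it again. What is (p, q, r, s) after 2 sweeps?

(1.094, 1.236, 1.099, 0.078)

Iteration 1:
  p = (5 - (-3)·0.000 - (1)·0.000 - (-2)·0.000) / (8) = 0.625
  q = (-12 - (2)·0.000 - (-1)·0.000 - (-3)·0.000) / (-9) = 1.333
  r = (-8 - (1)·0.000 - (-1)·0.000 - (4)·0.000) / (-8) = 1.000
  s = (-3 - (1)·0.000 - (-3)·0.000 - (1)·0.000) / (-8) = 0.375
Iteration 2:
  p = (5 - (-3)·1.333 - (1)·1.000 - (-2)·0.375) / (8) = 1.094
  q = (-12 - (2)·0.625 - (-1)·1.000 - (-3)·0.375) / (-9) = 1.236
  r = (-8 - (1)·0.625 - (-1)·1.333 - (4)·0.375) / (-8) = 1.099
  s = (-3 - (1)·0.625 - (-3)·1.333 - (1)·1.000) / (-8) = 0.078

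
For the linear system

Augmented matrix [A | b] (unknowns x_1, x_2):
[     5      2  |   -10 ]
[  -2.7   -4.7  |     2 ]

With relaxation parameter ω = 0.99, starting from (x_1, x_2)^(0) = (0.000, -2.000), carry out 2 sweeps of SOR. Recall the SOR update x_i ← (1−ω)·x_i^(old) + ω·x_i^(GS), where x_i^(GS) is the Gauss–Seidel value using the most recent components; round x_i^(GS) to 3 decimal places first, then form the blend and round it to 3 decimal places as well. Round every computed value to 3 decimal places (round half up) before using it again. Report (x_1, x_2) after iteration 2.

Iteration 1:
  x_1: GS value = (-10 - (2)·-2.000) / (5) = -1.200;  x_1 ← (1−ω)·0.000 + ω·-1.200 = -1.188
  x_2: GS value = (2 - (-2.7)·-1.188) / (-4.7) = 0.257;  x_2 ← (1−ω)·-2.000 + ω·0.257 = 0.234
Iteration 2:
  x_1: GS value = (-10 - (2)·0.234) / (5) = -2.094;  x_1 ← (1−ω)·-1.188 + ω·-2.094 = -2.085
  x_2: GS value = (2 - (-2.7)·-2.085) / (-4.7) = 0.772;  x_2 ← (1−ω)·0.234 + ω·0.772 = 0.767

(-2.085, 0.767)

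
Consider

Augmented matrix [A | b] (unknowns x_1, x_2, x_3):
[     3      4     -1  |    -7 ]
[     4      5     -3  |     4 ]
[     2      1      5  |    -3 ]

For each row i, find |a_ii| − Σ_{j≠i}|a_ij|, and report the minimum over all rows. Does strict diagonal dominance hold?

row 1: |3| − (4+1) = -2
row 2: |5| − (4+3) = -2
row 3: |5| − (2+1) = 2
minimum over rows = -2 → not strictly diagonally dominant

-2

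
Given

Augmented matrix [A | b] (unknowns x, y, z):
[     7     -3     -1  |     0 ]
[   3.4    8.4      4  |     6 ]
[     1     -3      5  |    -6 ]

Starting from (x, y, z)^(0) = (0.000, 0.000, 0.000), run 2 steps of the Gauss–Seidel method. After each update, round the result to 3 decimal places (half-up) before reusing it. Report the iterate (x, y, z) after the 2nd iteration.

Iteration 1:
  x = (0 - (-3)·0.000 - (-1)·0.000) / (7) = 0.000
  y = (6 - (3.4)·0.000 - (4)·0.000) / (8.4) = 0.714
  z = (-6 - (1)·0.000 - (-3)·0.714) / (5) = -0.772
Iteration 2:
  x = (0 - (-3)·0.714 - (-1)·-0.772) / (7) = 0.196
  y = (6 - (3.4)·0.196 - (4)·-0.772) / (8.4) = 1.003
  z = (-6 - (1)·0.196 - (-3)·1.003) / (5) = -0.637

(0.196, 1.003, -0.637)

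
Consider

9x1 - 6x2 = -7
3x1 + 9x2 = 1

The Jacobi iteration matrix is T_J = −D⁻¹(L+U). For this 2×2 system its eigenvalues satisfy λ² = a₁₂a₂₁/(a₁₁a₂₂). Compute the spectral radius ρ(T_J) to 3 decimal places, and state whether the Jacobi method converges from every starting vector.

a₁₂a₂₁/(a₁₁a₂₂) = (-6)·(3) / ((9)·(9)) = -0.222222
ρ = √|-0.222222| = √0.222222 = 0.471
ρ < 1, so Jacobi converges

0.471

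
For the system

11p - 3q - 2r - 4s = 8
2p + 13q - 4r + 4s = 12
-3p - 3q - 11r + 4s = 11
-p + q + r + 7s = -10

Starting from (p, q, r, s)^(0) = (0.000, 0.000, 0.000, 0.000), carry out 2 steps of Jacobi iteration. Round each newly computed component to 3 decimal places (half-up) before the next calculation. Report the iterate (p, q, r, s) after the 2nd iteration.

Iteration 1:
  p = (8 - (-3)·0.000 - (-2)·0.000 - (-4)·0.000) / (11) = 0.727
  q = (12 - (2)·0.000 - (-4)·0.000 - (4)·0.000) / (13) = 0.923
  r = (11 - (-3)·0.000 - (-3)·0.000 - (4)·0.000) / (-11) = -1.000
  s = (-10 - (-1)·0.000 - (1)·0.000 - (1)·0.000) / (7) = -1.429
Iteration 2:
  p = (8 - (-3)·0.923 - (-2)·-1.000 - (-4)·-1.429) / (11) = 0.278
  q = (12 - (2)·0.727 - (-4)·-1.000 - (4)·-1.429) / (13) = 0.943
  r = (11 - (-3)·0.727 - (-3)·0.923 - (4)·-1.429) / (-11) = -1.970
  s = (-10 - (-1)·0.727 - (1)·0.923 - (1)·-1.000) / (7) = -1.314

(0.278, 0.943, -1.970, -1.314)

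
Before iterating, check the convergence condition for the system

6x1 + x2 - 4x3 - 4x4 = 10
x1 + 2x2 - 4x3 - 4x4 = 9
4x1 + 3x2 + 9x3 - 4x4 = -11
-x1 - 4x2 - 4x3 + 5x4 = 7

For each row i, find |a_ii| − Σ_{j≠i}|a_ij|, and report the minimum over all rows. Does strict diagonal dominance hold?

row 1: |6| − (1+4+4) = -3
row 2: |2| − (1+4+4) = -7
row 3: |9| − (4+3+4) = -2
row 4: |5| − (1+4+4) = -4
minimum over rows = -7 → not strictly diagonally dominant

-7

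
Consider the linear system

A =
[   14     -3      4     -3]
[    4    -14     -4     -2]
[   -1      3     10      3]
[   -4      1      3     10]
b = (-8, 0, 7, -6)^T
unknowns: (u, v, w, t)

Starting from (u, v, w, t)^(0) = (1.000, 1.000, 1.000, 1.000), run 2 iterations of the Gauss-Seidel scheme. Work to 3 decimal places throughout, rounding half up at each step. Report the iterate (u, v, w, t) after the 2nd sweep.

(-1.026, -0.318, 0.955, -1.265)

Iteration 1:
  u = (-8 - (-3)·1.000 - (4)·1.000 - (-3)·1.000) / (14) = -0.429
  v = (0 - (4)·-0.429 - (-4)·1.000 - (-2)·1.000) / (-14) = -0.551
  w = (7 - (-1)·-0.429 - (3)·-0.551 - (3)·1.000) / (10) = 0.522
  t = (-6 - (-4)·-0.429 - (1)·-0.551 - (3)·0.522) / (10) = -0.873
Iteration 2:
  u = (-8 - (-3)·-0.551 - (4)·0.522 - (-3)·-0.873) / (14) = -1.026
  v = (0 - (4)·-1.026 - (-4)·0.522 - (-2)·-0.873) / (-14) = -0.318
  w = (7 - (-1)·-1.026 - (3)·-0.318 - (3)·-0.873) / (10) = 0.955
  t = (-6 - (-4)·-1.026 - (1)·-0.318 - (3)·0.955) / (10) = -1.265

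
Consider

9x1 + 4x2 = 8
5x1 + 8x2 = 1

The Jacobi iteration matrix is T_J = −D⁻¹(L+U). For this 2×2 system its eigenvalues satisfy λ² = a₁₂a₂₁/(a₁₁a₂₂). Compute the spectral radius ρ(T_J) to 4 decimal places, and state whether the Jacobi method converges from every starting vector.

0.5270

a₁₂a₂₁/(a₁₁a₂₂) = (4)·(5) / ((9)·(8)) = 0.277778
ρ = √|0.277778| = √0.277778 = 0.5270
ρ < 1, so Jacobi converges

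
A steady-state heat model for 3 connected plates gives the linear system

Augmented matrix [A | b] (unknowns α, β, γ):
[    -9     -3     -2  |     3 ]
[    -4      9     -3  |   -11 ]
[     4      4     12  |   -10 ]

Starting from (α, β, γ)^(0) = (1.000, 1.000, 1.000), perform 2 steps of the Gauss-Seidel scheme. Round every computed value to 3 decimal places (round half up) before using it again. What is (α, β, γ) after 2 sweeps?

Iteration 1:
  α = (3 - (-3)·1.000 - (-2)·1.000) / (-9) = -0.889
  β = (-11 - (-4)·-0.889 - (-3)·1.000) / (9) = -1.284
  γ = (-10 - (4)·-0.889 - (4)·-1.284) / (12) = -0.109
Iteration 2:
  α = (3 - (-3)·-1.284 - (-2)·-0.109) / (-9) = 0.119
  β = (-11 - (-4)·0.119 - (-3)·-0.109) / (9) = -1.206
  γ = (-10 - (4)·0.119 - (4)·-1.206) / (12) = -0.471

(0.119, -1.206, -0.471)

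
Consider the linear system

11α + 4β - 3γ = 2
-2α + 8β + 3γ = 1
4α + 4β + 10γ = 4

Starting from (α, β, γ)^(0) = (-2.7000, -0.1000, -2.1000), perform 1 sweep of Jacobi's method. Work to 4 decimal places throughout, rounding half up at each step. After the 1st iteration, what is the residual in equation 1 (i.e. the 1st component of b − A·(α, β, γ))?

Iteration 1:
  α = (2 - (4)·-0.1000 - (-3)·-2.1000) / (11) = -0.3545
  β = (1 - (-2)·-2.7000 - (3)·-2.1000) / (8) = 0.2375
  γ = (4 - (4)·-2.7000 - (4)·-0.1000) / (10) = 1.5200
Residual b − A·x = (9.5095, -6.1690, -10.7320)

9.5095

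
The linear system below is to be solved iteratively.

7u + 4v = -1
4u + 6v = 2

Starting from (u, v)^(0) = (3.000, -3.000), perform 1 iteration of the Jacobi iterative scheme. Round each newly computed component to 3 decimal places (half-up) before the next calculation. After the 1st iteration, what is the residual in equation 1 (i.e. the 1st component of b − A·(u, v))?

-5.329

Iteration 1:
  u = (-1 - (4)·-3.000) / (7) = 1.571
  v = (2 - (4)·3.000) / (6) = -1.667
Residual b − A·x = (-5.329, 5.718)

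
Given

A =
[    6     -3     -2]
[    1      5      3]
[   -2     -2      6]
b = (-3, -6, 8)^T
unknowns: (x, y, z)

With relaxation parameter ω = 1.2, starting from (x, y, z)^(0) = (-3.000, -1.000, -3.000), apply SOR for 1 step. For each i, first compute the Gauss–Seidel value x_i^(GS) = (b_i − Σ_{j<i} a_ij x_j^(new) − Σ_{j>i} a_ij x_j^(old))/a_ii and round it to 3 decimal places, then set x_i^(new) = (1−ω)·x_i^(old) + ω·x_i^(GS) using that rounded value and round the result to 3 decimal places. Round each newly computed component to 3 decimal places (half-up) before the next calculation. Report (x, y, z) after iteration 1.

(-1.800, 1.352, 2.021)

Iteration 1:
  x: GS value = (-3 - (-3)·-1.000 - (-2)·-3.000) / (6) = -2.000;  x ← (1−ω)·-3.000 + ω·-2.000 = -1.800
  y: GS value = (-6 - (1)·-1.800 - (3)·-3.000) / (5) = 0.960;  y ← (1−ω)·-1.000 + ω·0.960 = 1.352
  z: GS value = (8 - (-2)·-1.800 - (-2)·1.352) / (6) = 1.184;  z ← (1−ω)·-3.000 + ω·1.184 = 2.021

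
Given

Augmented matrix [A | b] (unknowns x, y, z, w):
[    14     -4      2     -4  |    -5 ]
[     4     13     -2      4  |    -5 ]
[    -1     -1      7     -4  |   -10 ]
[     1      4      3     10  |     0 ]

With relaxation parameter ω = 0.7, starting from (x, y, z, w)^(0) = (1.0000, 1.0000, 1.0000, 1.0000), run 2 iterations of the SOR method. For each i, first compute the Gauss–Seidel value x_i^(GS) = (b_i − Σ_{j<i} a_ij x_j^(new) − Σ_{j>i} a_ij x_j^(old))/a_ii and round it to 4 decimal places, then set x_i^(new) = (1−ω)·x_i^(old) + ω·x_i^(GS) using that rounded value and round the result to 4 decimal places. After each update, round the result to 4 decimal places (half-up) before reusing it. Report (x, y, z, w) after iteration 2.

(-0.0720, -0.4108, -0.9815, 0.4393)

Iteration 1:
  x: GS value = (-5 - (-4)·1.0000 - (2)·1.0000 - (-4)·1.0000) / (14) = 0.0714;  x ← (1−ω)·1.0000 + ω·0.0714 = 0.3500
  y: GS value = (-5 - (4)·0.3500 - (-2)·1.0000 - (4)·1.0000) / (13) = -0.6462;  y ← (1−ω)·1.0000 + ω·-0.6462 = -0.1523
  z: GS value = (-10 - (-1)·0.3500 - (-1)·-0.1523 - (-4)·1.0000) / (7) = -0.8289;  z ← (1−ω)·1.0000 + ω·-0.8289 = -0.2802
  w: GS value = (0 - (1)·0.3500 - (4)·-0.1523 - (3)·-0.2802) / (10) = 0.1100;  w ← (1−ω)·1.0000 + ω·0.1100 = 0.3770
Iteration 2:
  x: GS value = (-5 - (-4)·-0.1523 - (2)·-0.2802 - (-4)·0.3770) / (14) = -0.2529;  x ← (1−ω)·0.3500 + ω·-0.2529 = -0.0720
  y: GS value = (-5 - (4)·-0.0720 - (-2)·-0.2802 - (4)·0.3770) / (13) = -0.5216;  y ← (1−ω)·-0.1523 + ω·-0.5216 = -0.4108
  z: GS value = (-10 - (-1)·-0.0720 - (-1)·-0.4108 - (-4)·0.3770) / (7) = -1.2821;  z ← (1−ω)·-0.2802 + ω·-1.2821 = -0.9815
  w: GS value = (0 - (1)·-0.0720 - (4)·-0.4108 - (3)·-0.9815) / (10) = 0.4660;  w ← (1−ω)·0.3770 + ω·0.4660 = 0.4393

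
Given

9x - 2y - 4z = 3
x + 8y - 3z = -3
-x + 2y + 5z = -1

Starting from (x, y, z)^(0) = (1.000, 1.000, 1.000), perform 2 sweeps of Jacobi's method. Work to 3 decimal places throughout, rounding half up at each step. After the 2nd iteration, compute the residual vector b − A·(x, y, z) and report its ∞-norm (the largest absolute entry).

Iteration 1:
  x = (3 - (-2)·1.000 - (-4)·1.000) / (9) = 1.000
  y = (-3 - (1)·1.000 - (-3)·1.000) / (8) = -0.125
  z = (-1 - (-1)·1.000 - (2)·1.000) / (5) = -0.400
Iteration 2:
  x = (3 - (-2)·-0.125 - (-4)·-0.400) / (9) = 0.128
  y = (-3 - (1)·1.000 - (-3)·-0.400) / (8) = -0.650
  z = (-1 - (-1)·1.000 - (2)·-0.125) / (5) = 0.050
Residual b − A·x = (0.748, 2.222, 0.178); ∞-norm = 2.222

2.222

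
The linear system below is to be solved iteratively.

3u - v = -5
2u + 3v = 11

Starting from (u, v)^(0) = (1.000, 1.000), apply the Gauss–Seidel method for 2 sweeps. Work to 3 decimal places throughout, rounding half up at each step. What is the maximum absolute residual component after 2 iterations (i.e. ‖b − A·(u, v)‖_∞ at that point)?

0.791

Iteration 1:
  u = (-5 - (-1)·1.000) / (3) = -1.333
  v = (11 - (2)·-1.333) / (3) = 4.555
Iteration 2:
  u = (-5 - (-1)·4.555) / (3) = -0.148
  v = (11 - (2)·-0.148) / (3) = 3.765
Residual b − A·x = (-0.791, 0.001); ∞-norm = 0.791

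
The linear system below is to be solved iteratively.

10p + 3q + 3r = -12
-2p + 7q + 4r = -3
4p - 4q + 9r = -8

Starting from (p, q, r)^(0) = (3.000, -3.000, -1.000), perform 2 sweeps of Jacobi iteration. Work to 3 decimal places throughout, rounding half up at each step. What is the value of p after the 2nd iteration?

Iteration 1:
  p = (-12 - (3)·-3.000 - (3)·-1.000) / (10) = 0.000
  q = (-3 - (-2)·3.000 - (4)·-1.000) / (7) = 1.000
  r = (-8 - (4)·3.000 - (-4)·-3.000) / (9) = -3.556
Iteration 2:
  p = (-12 - (3)·1.000 - (3)·-3.556) / (10) = -0.433
  q = (-3 - (-2)·0.000 - (4)·-3.556) / (7) = 1.603
  r = (-8 - (4)·0.000 - (-4)·1.000) / (9) = -0.444

-0.433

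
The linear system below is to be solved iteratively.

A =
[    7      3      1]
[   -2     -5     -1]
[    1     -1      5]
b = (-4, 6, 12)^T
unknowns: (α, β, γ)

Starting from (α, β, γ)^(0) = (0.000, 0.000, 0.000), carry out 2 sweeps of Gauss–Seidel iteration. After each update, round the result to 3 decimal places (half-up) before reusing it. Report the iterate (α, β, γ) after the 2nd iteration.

Iteration 1:
  α = (-4 - (3)·0.000 - (1)·0.000) / (7) = -0.571
  β = (6 - (-2)·-0.571 - (-1)·0.000) / (-5) = -0.972
  γ = (12 - (1)·-0.571 - (-1)·-0.972) / (5) = 2.320
Iteration 2:
  α = (-4 - (3)·-0.972 - (1)·2.320) / (7) = -0.486
  β = (6 - (-2)·-0.486 - (-1)·2.320) / (-5) = -1.470
  γ = (12 - (1)·-0.486 - (-1)·-1.470) / (5) = 2.203

(-0.486, -1.470, 2.203)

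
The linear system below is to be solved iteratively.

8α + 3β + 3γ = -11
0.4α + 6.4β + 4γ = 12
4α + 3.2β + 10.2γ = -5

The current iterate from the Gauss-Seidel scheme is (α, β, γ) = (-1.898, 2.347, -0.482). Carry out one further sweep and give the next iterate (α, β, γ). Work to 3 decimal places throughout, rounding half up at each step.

(-2.074, 2.306, -0.400)

One sweep:
  α = (-11 - (3)·2.347 - (3)·-0.482) / (8) = -2.074
  β = (12 - (0.4)·-2.074 - (4)·-0.482) / (6.4) = 2.306
  γ = (-5 - (4)·-2.074 - (3.2)·2.306) / (10.2) = -0.400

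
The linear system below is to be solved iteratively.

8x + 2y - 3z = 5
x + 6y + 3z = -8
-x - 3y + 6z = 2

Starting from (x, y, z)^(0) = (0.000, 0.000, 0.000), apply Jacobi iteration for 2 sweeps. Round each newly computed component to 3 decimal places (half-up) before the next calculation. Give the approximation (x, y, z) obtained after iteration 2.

Iteration 1:
  x = (5 - (2)·0.000 - (-3)·0.000) / (8) = 0.625
  y = (-8 - (1)·0.000 - (3)·0.000) / (6) = -1.333
  z = (2 - (-1)·0.000 - (-3)·0.000) / (6) = 0.333
Iteration 2:
  x = (5 - (2)·-1.333 - (-3)·0.333) / (8) = 1.083
  y = (-8 - (1)·0.625 - (3)·0.333) / (6) = -1.604
  z = (2 - (-1)·0.625 - (-3)·-1.333) / (6) = -0.229

(1.083, -1.604, -0.229)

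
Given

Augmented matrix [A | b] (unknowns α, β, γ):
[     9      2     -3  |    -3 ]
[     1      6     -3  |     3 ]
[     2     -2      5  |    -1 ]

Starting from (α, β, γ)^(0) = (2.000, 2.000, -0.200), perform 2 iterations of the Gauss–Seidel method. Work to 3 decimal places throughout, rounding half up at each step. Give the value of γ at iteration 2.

0.228

Iteration 1:
  α = (-3 - (2)·2.000 - (-3)·-0.200) / (9) = -0.844
  β = (3 - (1)·-0.844 - (-3)·-0.200) / (6) = 0.541
  γ = (-1 - (2)·-0.844 - (-2)·0.541) / (5) = 0.354
Iteration 2:
  α = (-3 - (2)·0.541 - (-3)·0.354) / (9) = -0.336
  β = (3 - (1)·-0.336 - (-3)·0.354) / (6) = 0.733
  γ = (-1 - (2)·-0.336 - (-2)·0.733) / (5) = 0.228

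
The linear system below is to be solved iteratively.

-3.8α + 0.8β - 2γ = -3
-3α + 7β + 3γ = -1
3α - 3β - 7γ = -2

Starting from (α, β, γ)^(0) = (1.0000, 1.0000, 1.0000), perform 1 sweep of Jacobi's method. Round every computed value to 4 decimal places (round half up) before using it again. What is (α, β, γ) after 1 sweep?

(0.4737, -0.1429, 0.2857)

Iteration 1:
  α = (-3 - (0.8)·1.0000 - (-2)·1.0000) / (-3.8) = 0.4737
  β = (-1 - (-3)·1.0000 - (3)·1.0000) / (7) = -0.1429
  γ = (-2 - (3)·1.0000 - (-3)·1.0000) / (-7) = 0.2857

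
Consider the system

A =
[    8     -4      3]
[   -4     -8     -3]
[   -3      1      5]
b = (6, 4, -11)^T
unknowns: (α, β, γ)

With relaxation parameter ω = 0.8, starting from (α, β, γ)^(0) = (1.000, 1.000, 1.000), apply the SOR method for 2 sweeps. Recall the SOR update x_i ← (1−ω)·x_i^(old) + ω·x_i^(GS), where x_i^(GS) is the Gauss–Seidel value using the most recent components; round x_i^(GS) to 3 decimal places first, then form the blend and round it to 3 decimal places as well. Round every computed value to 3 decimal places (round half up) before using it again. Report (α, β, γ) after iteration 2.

(0.733, -0.568, -1.516)

Iteration 1:
  α: GS value = (6 - (-4)·1.000 - (3)·1.000) / (8) = 0.875;  α ← (1−ω)·1.000 + ω·0.875 = 0.900
  β: GS value = (4 - (-4)·0.900 - (-3)·1.000) / (-8) = -1.325;  β ← (1−ω)·1.000 + ω·-1.325 = -0.860
  γ: GS value = (-11 - (-3)·0.900 - (1)·-0.860) / (5) = -1.488;  γ ← (1−ω)·1.000 + ω·-1.488 = -0.990
Iteration 2:
  α: GS value = (6 - (-4)·-0.860 - (3)·-0.990) / (8) = 0.691;  α ← (1−ω)·0.900 + ω·0.691 = 0.733
  β: GS value = (4 - (-4)·0.733 - (-3)·-0.990) / (-8) = -0.495;  β ← (1−ω)·-0.860 + ω·-0.495 = -0.568
  γ: GS value = (-11 - (-3)·0.733 - (1)·-0.568) / (5) = -1.647;  γ ← (1−ω)·-0.990 + ω·-1.647 = -1.516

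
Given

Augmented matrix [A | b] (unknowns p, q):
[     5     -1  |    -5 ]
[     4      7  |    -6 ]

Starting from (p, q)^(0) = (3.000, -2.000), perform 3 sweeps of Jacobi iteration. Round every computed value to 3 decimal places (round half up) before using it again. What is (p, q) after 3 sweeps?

Iteration 1:
  p = (-5 - (-1)·-2.000) / (5) = -1.400
  q = (-6 - (4)·3.000) / (7) = -2.571
Iteration 2:
  p = (-5 - (-1)·-2.571) / (5) = -1.514
  q = (-6 - (4)·-1.400) / (7) = -0.057
Iteration 3:
  p = (-5 - (-1)·-0.057) / (5) = -1.011
  q = (-6 - (4)·-1.514) / (7) = 0.008

(-1.011, 0.008)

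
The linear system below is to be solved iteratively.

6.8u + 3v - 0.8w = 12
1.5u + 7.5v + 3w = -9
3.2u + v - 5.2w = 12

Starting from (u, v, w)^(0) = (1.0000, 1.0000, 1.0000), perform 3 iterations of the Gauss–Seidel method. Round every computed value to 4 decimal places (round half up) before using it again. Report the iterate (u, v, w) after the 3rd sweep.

Iteration 1:
  u = (12 - (3)·1.0000 - (-0.8)·1.0000) / (6.8) = 1.4412
  v = (-9 - (1.5)·1.4412 - (3)·1.0000) / (7.5) = -1.8882
  w = (12 - (3.2)·1.4412 - (1)·-1.8882) / (-5.2) = -1.7839
Iteration 2:
  u = (12 - (3)·-1.8882 - (-0.8)·-1.7839) / (6.8) = 2.3879
  v = (-9 - (1.5)·2.3879 - (3)·-1.7839) / (7.5) = -0.9640
  w = (12 - (3.2)·2.3879 - (1)·-0.9640) / (-5.2) = -1.0236
Iteration 3:
  u = (12 - (3)·-0.9640 - (-0.8)·-1.0236) / (6.8) = 2.0696
  v = (-9 - (1.5)·2.0696 - (3)·-1.0236) / (7.5) = -1.2045
  w = (12 - (3.2)·2.0696 - (1)·-1.2045) / (-5.2) = -1.2657

(2.0696, -1.2045, -1.2657)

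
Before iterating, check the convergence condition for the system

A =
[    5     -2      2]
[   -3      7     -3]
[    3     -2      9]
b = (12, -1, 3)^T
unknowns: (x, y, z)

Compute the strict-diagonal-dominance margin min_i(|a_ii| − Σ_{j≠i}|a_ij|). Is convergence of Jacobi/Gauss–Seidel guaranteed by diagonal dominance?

row 1: |5| − (2+2) = 1
row 2: |7| − (3+3) = 1
row 3: |9| − (3+2) = 4
minimum over rows = 1 → strictly diagonally dominant (convergence guaranteed)

1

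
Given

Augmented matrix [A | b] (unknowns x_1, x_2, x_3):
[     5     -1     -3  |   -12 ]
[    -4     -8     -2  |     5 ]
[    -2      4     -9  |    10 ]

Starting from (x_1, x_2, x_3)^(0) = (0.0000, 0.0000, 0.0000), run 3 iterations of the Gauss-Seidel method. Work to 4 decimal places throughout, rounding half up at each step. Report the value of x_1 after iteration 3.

Iteration 1:
  x_1 = (-12 - (-1)·0.0000 - (-3)·0.0000) / (5) = -2.4000
  x_2 = (5 - (-4)·-2.4000 - (-2)·0.0000) / (-8) = 0.5750
  x_3 = (10 - (-2)·-2.4000 - (4)·0.5750) / (-9) = -0.3222
Iteration 2:
  x_1 = (-12 - (-1)·0.5750 - (-3)·-0.3222) / (5) = -2.4783
  x_2 = (5 - (-4)·-2.4783 - (-2)·-0.3222) / (-8) = 0.6947
  x_3 = (10 - (-2)·-2.4783 - (4)·0.6947) / (-9) = -0.2516
Iteration 3:
  x_1 = (-12 - (-1)·0.6947 - (-3)·-0.2516) / (5) = -2.4120
  x_2 = (5 - (-4)·-2.4120 - (-2)·-0.2516) / (-8) = 0.6439
  x_3 = (10 - (-2)·-2.4120 - (4)·0.6439) / (-9) = -0.2889

-2.4120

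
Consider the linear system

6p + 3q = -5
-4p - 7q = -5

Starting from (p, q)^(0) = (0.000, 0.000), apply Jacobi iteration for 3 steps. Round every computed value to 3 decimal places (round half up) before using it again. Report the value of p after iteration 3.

-1.428

Iteration 1:
  p = (-5 - (3)·0.000) / (6) = -0.833
  q = (-5 - (-4)·0.000) / (-7) = 0.714
Iteration 2:
  p = (-5 - (3)·0.714) / (6) = -1.190
  q = (-5 - (-4)·-0.833) / (-7) = 1.190
Iteration 3:
  p = (-5 - (3)·1.190) / (6) = -1.428
  q = (-5 - (-4)·-1.190) / (-7) = 1.394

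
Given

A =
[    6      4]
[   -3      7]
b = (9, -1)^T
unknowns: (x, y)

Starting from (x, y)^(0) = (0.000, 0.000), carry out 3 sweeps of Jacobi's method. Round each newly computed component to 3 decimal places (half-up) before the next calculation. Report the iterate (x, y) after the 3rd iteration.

(1.167, 0.541)

Iteration 1:
  x = (9 - (4)·0.000) / (6) = 1.500
  y = (-1 - (-3)·0.000) / (7) = -0.143
Iteration 2:
  x = (9 - (4)·-0.143) / (6) = 1.595
  y = (-1 - (-3)·1.500) / (7) = 0.500
Iteration 3:
  x = (9 - (4)·0.500) / (6) = 1.167
  y = (-1 - (-3)·1.595) / (7) = 0.541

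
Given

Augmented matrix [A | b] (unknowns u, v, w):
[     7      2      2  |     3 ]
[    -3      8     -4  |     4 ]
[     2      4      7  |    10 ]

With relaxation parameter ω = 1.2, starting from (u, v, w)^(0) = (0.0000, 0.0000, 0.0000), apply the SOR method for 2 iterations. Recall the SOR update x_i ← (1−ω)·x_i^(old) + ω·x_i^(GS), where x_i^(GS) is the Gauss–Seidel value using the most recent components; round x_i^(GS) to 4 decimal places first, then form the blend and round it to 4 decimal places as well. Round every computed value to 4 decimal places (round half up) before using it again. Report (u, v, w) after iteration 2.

(-0.2055, 0.9219, 0.9590)

Iteration 1:
  u: GS value = (3 - (2)·0.0000 - (2)·0.0000) / (7) = 0.4286;  u ← (1−ω)·0.0000 + ω·0.4286 = 0.5143
  v: GS value = (4 - (-3)·0.5143 - (-4)·0.0000) / (8) = 0.6929;  v ← (1−ω)·0.0000 + ω·0.6929 = 0.8315
  w: GS value = (10 - (2)·0.5143 - (4)·0.8315) / (7) = 0.8065;  w ← (1−ω)·0.0000 + ω·0.8065 = 0.9678
Iteration 2:
  u: GS value = (3 - (2)·0.8315 - (2)·0.9678) / (7) = -0.0855;  u ← (1−ω)·0.5143 + ω·-0.0855 = -0.2055
  v: GS value = (4 - (-3)·-0.2055 - (-4)·0.9678) / (8) = 0.9068;  v ← (1−ω)·0.8315 + ω·0.9068 = 0.9219
  w: GS value = (10 - (2)·-0.2055 - (4)·0.9219) / (7) = 0.9605;  w ← (1−ω)·0.9678 + ω·0.9605 = 0.9590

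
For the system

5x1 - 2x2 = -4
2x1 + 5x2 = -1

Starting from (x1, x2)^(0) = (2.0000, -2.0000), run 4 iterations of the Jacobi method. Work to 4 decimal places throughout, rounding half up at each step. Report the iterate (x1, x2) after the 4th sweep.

Iteration 1:
  x1 = (-4 - (-2)·-2.0000) / (5) = -1.6000
  x2 = (-1 - (2)·2.0000) / (5) = -1.0000
Iteration 2:
  x1 = (-4 - (-2)·-1.0000) / (5) = -1.2000
  x2 = (-1 - (2)·-1.6000) / (5) = 0.4400
Iteration 3:
  x1 = (-4 - (-2)·0.4400) / (5) = -0.6240
  x2 = (-1 - (2)·-1.2000) / (5) = 0.2800
Iteration 4:
  x1 = (-4 - (-2)·0.2800) / (5) = -0.6880
  x2 = (-1 - (2)·-0.6240) / (5) = 0.0496

(-0.6880, 0.0496)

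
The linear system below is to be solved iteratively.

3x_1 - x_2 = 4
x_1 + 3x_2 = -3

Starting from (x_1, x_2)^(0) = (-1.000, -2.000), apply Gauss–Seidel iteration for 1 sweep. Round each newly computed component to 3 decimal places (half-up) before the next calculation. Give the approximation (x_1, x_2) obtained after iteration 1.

Iteration 1:
  x_1 = (4 - (-1)·-2.000) / (3) = 0.667
  x_2 = (-3 - (1)·0.667) / (3) = -1.222

(0.667, -1.222)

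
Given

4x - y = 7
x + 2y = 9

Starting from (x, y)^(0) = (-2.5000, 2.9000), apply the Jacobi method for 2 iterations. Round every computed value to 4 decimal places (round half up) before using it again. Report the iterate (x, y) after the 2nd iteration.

Iteration 1:
  x = (7 - (-1)·2.9000) / (4) = 2.4750
  y = (9 - (1)·-2.5000) / (2) = 5.7500
Iteration 2:
  x = (7 - (-1)·5.7500) / (4) = 3.1875
  y = (9 - (1)·2.4750) / (2) = 3.2625

(3.1875, 3.2625)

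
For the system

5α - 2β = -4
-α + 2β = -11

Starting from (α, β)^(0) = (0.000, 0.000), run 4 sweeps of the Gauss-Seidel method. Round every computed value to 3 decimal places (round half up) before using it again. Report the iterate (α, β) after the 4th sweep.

Iteration 1:
  α = (-4 - (-2)·0.000) / (5) = -0.800
  β = (-11 - (-1)·-0.800) / (2) = -5.900
Iteration 2:
  α = (-4 - (-2)·-5.900) / (5) = -3.160
  β = (-11 - (-1)·-3.160) / (2) = -7.080
Iteration 3:
  α = (-4 - (-2)·-7.080) / (5) = -3.632
  β = (-11 - (-1)·-3.632) / (2) = -7.316
Iteration 4:
  α = (-4 - (-2)·-7.316) / (5) = -3.726
  β = (-11 - (-1)·-3.726) / (2) = -7.363

(-3.726, -7.363)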